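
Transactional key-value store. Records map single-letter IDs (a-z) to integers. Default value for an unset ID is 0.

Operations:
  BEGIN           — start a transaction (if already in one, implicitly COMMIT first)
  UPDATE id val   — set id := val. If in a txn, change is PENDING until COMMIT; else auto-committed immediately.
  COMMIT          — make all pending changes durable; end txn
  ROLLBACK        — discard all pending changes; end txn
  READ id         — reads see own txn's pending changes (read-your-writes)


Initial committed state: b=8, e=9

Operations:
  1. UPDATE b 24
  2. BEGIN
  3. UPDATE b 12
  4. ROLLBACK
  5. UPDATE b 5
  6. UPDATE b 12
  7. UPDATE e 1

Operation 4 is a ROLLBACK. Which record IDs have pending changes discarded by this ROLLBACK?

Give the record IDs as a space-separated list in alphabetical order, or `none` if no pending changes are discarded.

Answer: b

Derivation:
Initial committed: {b=8, e=9}
Op 1: UPDATE b=24 (auto-commit; committed b=24)
Op 2: BEGIN: in_txn=True, pending={}
Op 3: UPDATE b=12 (pending; pending now {b=12})
Op 4: ROLLBACK: discarded pending ['b']; in_txn=False
Op 5: UPDATE b=5 (auto-commit; committed b=5)
Op 6: UPDATE b=12 (auto-commit; committed b=12)
Op 7: UPDATE e=1 (auto-commit; committed e=1)
ROLLBACK at op 4 discards: ['b']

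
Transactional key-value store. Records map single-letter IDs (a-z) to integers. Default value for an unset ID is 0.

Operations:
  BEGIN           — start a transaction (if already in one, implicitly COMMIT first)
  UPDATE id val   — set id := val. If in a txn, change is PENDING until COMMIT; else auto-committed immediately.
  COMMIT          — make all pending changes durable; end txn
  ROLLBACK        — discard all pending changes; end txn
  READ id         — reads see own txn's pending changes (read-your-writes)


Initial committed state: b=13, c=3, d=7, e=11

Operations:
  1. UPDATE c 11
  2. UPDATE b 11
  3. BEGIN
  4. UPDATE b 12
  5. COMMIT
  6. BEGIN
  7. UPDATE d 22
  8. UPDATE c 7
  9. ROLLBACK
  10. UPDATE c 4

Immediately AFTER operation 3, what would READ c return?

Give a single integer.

Answer: 11

Derivation:
Initial committed: {b=13, c=3, d=7, e=11}
Op 1: UPDATE c=11 (auto-commit; committed c=11)
Op 2: UPDATE b=11 (auto-commit; committed b=11)
Op 3: BEGIN: in_txn=True, pending={}
After op 3: visible(c) = 11 (pending={}, committed={b=11, c=11, d=7, e=11})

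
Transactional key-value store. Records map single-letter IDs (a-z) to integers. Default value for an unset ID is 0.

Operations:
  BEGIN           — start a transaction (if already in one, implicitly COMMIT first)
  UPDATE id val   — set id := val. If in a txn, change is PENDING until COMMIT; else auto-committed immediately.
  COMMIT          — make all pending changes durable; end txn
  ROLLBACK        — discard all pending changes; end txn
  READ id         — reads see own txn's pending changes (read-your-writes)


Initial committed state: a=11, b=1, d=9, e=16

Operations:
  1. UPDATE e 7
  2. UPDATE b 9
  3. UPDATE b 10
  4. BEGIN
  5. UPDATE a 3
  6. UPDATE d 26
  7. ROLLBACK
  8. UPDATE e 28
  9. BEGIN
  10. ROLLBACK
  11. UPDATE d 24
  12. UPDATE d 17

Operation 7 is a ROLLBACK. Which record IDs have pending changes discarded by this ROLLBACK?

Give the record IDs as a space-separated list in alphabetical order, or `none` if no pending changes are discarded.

Answer: a d

Derivation:
Initial committed: {a=11, b=1, d=9, e=16}
Op 1: UPDATE e=7 (auto-commit; committed e=7)
Op 2: UPDATE b=9 (auto-commit; committed b=9)
Op 3: UPDATE b=10 (auto-commit; committed b=10)
Op 4: BEGIN: in_txn=True, pending={}
Op 5: UPDATE a=3 (pending; pending now {a=3})
Op 6: UPDATE d=26 (pending; pending now {a=3, d=26})
Op 7: ROLLBACK: discarded pending ['a', 'd']; in_txn=False
Op 8: UPDATE e=28 (auto-commit; committed e=28)
Op 9: BEGIN: in_txn=True, pending={}
Op 10: ROLLBACK: discarded pending []; in_txn=False
Op 11: UPDATE d=24 (auto-commit; committed d=24)
Op 12: UPDATE d=17 (auto-commit; committed d=17)
ROLLBACK at op 7 discards: ['a', 'd']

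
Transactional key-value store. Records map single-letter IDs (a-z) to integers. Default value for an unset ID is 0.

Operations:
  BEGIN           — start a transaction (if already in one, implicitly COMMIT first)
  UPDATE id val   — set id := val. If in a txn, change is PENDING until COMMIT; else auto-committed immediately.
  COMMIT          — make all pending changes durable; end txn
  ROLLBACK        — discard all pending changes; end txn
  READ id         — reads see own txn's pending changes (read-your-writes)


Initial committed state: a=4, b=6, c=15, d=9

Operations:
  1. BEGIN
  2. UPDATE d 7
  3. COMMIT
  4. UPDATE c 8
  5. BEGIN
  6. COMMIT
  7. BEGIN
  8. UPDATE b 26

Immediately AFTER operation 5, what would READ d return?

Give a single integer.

Initial committed: {a=4, b=6, c=15, d=9}
Op 1: BEGIN: in_txn=True, pending={}
Op 2: UPDATE d=7 (pending; pending now {d=7})
Op 3: COMMIT: merged ['d'] into committed; committed now {a=4, b=6, c=15, d=7}
Op 4: UPDATE c=8 (auto-commit; committed c=8)
Op 5: BEGIN: in_txn=True, pending={}
After op 5: visible(d) = 7 (pending={}, committed={a=4, b=6, c=8, d=7})

Answer: 7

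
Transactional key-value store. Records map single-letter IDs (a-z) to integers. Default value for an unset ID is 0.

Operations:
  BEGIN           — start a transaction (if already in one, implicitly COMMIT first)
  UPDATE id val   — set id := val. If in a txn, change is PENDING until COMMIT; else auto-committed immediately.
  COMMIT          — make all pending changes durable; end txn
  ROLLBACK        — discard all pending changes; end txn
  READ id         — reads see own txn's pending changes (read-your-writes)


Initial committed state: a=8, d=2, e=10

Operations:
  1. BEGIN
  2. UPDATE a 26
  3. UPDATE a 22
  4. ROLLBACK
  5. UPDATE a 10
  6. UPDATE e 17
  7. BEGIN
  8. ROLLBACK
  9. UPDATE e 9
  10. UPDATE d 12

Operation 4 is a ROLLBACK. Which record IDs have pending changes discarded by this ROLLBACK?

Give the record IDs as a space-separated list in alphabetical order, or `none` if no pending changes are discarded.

Answer: a

Derivation:
Initial committed: {a=8, d=2, e=10}
Op 1: BEGIN: in_txn=True, pending={}
Op 2: UPDATE a=26 (pending; pending now {a=26})
Op 3: UPDATE a=22 (pending; pending now {a=22})
Op 4: ROLLBACK: discarded pending ['a']; in_txn=False
Op 5: UPDATE a=10 (auto-commit; committed a=10)
Op 6: UPDATE e=17 (auto-commit; committed e=17)
Op 7: BEGIN: in_txn=True, pending={}
Op 8: ROLLBACK: discarded pending []; in_txn=False
Op 9: UPDATE e=9 (auto-commit; committed e=9)
Op 10: UPDATE d=12 (auto-commit; committed d=12)
ROLLBACK at op 4 discards: ['a']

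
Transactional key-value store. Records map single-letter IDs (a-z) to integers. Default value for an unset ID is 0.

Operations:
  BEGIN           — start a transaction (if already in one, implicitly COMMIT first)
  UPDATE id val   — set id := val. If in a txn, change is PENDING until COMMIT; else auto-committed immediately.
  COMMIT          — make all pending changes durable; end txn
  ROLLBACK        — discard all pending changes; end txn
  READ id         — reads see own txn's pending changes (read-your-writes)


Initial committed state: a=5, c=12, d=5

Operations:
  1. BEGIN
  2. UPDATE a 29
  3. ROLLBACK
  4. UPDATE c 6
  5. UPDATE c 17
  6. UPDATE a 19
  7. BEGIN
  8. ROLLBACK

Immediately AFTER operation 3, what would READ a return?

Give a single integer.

Answer: 5

Derivation:
Initial committed: {a=5, c=12, d=5}
Op 1: BEGIN: in_txn=True, pending={}
Op 2: UPDATE a=29 (pending; pending now {a=29})
Op 3: ROLLBACK: discarded pending ['a']; in_txn=False
After op 3: visible(a) = 5 (pending={}, committed={a=5, c=12, d=5})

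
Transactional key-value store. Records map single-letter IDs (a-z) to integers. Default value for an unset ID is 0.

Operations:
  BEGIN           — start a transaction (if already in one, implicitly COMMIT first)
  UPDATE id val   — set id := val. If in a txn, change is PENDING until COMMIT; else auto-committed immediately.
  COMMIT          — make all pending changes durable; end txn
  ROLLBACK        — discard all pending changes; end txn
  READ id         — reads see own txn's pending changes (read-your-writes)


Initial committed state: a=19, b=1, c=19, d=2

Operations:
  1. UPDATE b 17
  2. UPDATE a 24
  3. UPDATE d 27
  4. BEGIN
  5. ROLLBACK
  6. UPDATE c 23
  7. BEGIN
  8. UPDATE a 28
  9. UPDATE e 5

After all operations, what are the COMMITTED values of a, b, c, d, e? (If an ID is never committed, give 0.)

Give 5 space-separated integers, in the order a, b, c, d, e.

Initial committed: {a=19, b=1, c=19, d=2}
Op 1: UPDATE b=17 (auto-commit; committed b=17)
Op 2: UPDATE a=24 (auto-commit; committed a=24)
Op 3: UPDATE d=27 (auto-commit; committed d=27)
Op 4: BEGIN: in_txn=True, pending={}
Op 5: ROLLBACK: discarded pending []; in_txn=False
Op 6: UPDATE c=23 (auto-commit; committed c=23)
Op 7: BEGIN: in_txn=True, pending={}
Op 8: UPDATE a=28 (pending; pending now {a=28})
Op 9: UPDATE e=5 (pending; pending now {a=28, e=5})
Final committed: {a=24, b=17, c=23, d=27}

Answer: 24 17 23 27 0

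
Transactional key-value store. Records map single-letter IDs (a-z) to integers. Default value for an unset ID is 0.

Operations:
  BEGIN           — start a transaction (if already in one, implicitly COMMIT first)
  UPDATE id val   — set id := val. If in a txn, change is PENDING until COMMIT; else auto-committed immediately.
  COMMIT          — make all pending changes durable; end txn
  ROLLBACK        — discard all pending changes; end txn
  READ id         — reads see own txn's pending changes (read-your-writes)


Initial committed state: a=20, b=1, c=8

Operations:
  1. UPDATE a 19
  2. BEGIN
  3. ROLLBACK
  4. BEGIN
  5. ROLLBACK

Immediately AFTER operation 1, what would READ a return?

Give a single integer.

Initial committed: {a=20, b=1, c=8}
Op 1: UPDATE a=19 (auto-commit; committed a=19)
After op 1: visible(a) = 19 (pending={}, committed={a=19, b=1, c=8})

Answer: 19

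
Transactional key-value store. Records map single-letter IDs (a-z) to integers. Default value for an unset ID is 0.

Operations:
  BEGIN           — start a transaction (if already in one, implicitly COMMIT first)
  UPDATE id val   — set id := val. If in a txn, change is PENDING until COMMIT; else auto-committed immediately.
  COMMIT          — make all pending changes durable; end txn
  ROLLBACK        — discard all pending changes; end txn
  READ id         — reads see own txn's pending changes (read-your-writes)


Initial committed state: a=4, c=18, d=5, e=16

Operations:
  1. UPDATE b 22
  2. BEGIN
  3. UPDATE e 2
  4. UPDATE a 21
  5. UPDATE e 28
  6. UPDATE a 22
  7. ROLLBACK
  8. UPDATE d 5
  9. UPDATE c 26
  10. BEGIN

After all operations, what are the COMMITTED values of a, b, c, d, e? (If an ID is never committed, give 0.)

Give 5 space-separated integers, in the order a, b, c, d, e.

Initial committed: {a=4, c=18, d=5, e=16}
Op 1: UPDATE b=22 (auto-commit; committed b=22)
Op 2: BEGIN: in_txn=True, pending={}
Op 3: UPDATE e=2 (pending; pending now {e=2})
Op 4: UPDATE a=21 (pending; pending now {a=21, e=2})
Op 5: UPDATE e=28 (pending; pending now {a=21, e=28})
Op 6: UPDATE a=22 (pending; pending now {a=22, e=28})
Op 7: ROLLBACK: discarded pending ['a', 'e']; in_txn=False
Op 8: UPDATE d=5 (auto-commit; committed d=5)
Op 9: UPDATE c=26 (auto-commit; committed c=26)
Op 10: BEGIN: in_txn=True, pending={}
Final committed: {a=4, b=22, c=26, d=5, e=16}

Answer: 4 22 26 5 16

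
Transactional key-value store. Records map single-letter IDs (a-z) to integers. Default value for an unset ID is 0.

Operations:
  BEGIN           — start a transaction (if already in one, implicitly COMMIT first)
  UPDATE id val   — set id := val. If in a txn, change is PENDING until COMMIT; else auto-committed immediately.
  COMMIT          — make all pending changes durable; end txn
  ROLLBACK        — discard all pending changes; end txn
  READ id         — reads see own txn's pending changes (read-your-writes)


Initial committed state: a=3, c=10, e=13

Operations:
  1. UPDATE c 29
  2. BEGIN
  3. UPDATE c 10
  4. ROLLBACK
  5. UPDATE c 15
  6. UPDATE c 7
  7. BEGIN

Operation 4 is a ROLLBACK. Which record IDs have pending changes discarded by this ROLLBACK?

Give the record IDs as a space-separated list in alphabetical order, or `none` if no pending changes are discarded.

Answer: c

Derivation:
Initial committed: {a=3, c=10, e=13}
Op 1: UPDATE c=29 (auto-commit; committed c=29)
Op 2: BEGIN: in_txn=True, pending={}
Op 3: UPDATE c=10 (pending; pending now {c=10})
Op 4: ROLLBACK: discarded pending ['c']; in_txn=False
Op 5: UPDATE c=15 (auto-commit; committed c=15)
Op 6: UPDATE c=7 (auto-commit; committed c=7)
Op 7: BEGIN: in_txn=True, pending={}
ROLLBACK at op 4 discards: ['c']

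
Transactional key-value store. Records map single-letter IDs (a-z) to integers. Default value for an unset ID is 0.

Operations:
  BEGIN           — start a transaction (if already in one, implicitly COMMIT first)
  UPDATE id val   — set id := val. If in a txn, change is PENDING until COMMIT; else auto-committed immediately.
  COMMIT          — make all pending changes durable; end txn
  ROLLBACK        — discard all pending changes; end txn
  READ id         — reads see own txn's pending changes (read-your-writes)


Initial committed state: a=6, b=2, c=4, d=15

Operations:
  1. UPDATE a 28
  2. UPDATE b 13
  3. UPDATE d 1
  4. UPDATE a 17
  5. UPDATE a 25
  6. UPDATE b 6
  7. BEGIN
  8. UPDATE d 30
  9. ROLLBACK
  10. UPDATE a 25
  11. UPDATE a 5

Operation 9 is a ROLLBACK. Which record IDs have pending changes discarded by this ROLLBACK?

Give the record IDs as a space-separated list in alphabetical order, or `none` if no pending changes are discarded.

Answer: d

Derivation:
Initial committed: {a=6, b=2, c=4, d=15}
Op 1: UPDATE a=28 (auto-commit; committed a=28)
Op 2: UPDATE b=13 (auto-commit; committed b=13)
Op 3: UPDATE d=1 (auto-commit; committed d=1)
Op 4: UPDATE a=17 (auto-commit; committed a=17)
Op 5: UPDATE a=25 (auto-commit; committed a=25)
Op 6: UPDATE b=6 (auto-commit; committed b=6)
Op 7: BEGIN: in_txn=True, pending={}
Op 8: UPDATE d=30 (pending; pending now {d=30})
Op 9: ROLLBACK: discarded pending ['d']; in_txn=False
Op 10: UPDATE a=25 (auto-commit; committed a=25)
Op 11: UPDATE a=5 (auto-commit; committed a=5)
ROLLBACK at op 9 discards: ['d']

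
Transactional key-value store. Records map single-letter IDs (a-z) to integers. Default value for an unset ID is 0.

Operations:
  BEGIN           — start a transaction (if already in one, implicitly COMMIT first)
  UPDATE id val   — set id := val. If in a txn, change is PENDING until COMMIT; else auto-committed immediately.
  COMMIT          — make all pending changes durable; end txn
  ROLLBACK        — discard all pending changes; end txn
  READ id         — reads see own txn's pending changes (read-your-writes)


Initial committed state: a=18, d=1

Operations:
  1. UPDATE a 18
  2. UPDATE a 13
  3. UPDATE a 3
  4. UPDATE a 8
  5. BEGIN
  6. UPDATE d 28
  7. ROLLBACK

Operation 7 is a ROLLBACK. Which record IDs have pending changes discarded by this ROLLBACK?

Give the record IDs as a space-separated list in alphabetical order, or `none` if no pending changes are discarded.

Initial committed: {a=18, d=1}
Op 1: UPDATE a=18 (auto-commit; committed a=18)
Op 2: UPDATE a=13 (auto-commit; committed a=13)
Op 3: UPDATE a=3 (auto-commit; committed a=3)
Op 4: UPDATE a=8 (auto-commit; committed a=8)
Op 5: BEGIN: in_txn=True, pending={}
Op 6: UPDATE d=28 (pending; pending now {d=28})
Op 7: ROLLBACK: discarded pending ['d']; in_txn=False
ROLLBACK at op 7 discards: ['d']

Answer: d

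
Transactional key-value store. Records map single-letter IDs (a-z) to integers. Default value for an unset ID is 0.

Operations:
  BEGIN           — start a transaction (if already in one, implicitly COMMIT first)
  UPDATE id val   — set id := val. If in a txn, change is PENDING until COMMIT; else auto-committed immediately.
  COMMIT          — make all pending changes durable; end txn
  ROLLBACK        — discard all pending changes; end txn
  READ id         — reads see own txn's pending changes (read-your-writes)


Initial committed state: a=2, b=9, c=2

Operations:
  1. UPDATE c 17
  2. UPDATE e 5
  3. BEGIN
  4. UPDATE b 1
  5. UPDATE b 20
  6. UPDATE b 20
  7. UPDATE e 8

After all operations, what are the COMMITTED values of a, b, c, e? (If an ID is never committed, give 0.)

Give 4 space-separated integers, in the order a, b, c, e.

Answer: 2 9 17 5

Derivation:
Initial committed: {a=2, b=9, c=2}
Op 1: UPDATE c=17 (auto-commit; committed c=17)
Op 2: UPDATE e=5 (auto-commit; committed e=5)
Op 3: BEGIN: in_txn=True, pending={}
Op 4: UPDATE b=1 (pending; pending now {b=1})
Op 5: UPDATE b=20 (pending; pending now {b=20})
Op 6: UPDATE b=20 (pending; pending now {b=20})
Op 7: UPDATE e=8 (pending; pending now {b=20, e=8})
Final committed: {a=2, b=9, c=17, e=5}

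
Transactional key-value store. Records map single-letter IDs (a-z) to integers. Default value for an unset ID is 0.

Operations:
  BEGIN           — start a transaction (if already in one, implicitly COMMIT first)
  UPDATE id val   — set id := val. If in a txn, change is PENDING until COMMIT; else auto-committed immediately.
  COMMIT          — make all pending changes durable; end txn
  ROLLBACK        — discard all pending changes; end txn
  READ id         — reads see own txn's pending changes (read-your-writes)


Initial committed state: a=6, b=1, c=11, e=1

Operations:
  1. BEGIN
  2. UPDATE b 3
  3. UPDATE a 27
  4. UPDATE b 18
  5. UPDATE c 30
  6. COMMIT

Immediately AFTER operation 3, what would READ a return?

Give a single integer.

Answer: 27

Derivation:
Initial committed: {a=6, b=1, c=11, e=1}
Op 1: BEGIN: in_txn=True, pending={}
Op 2: UPDATE b=3 (pending; pending now {b=3})
Op 3: UPDATE a=27 (pending; pending now {a=27, b=3})
After op 3: visible(a) = 27 (pending={a=27, b=3}, committed={a=6, b=1, c=11, e=1})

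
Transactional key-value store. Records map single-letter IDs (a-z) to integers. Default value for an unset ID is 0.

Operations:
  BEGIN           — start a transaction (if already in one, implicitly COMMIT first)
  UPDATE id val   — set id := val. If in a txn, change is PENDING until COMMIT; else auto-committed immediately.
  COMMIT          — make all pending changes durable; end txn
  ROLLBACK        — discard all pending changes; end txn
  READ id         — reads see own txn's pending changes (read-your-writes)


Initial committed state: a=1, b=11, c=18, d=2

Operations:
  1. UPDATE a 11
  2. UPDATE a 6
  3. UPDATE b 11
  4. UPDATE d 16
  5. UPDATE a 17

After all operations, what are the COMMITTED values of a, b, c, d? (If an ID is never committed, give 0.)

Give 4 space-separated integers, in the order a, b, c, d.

Answer: 17 11 18 16

Derivation:
Initial committed: {a=1, b=11, c=18, d=2}
Op 1: UPDATE a=11 (auto-commit; committed a=11)
Op 2: UPDATE a=6 (auto-commit; committed a=6)
Op 3: UPDATE b=11 (auto-commit; committed b=11)
Op 4: UPDATE d=16 (auto-commit; committed d=16)
Op 5: UPDATE a=17 (auto-commit; committed a=17)
Final committed: {a=17, b=11, c=18, d=16}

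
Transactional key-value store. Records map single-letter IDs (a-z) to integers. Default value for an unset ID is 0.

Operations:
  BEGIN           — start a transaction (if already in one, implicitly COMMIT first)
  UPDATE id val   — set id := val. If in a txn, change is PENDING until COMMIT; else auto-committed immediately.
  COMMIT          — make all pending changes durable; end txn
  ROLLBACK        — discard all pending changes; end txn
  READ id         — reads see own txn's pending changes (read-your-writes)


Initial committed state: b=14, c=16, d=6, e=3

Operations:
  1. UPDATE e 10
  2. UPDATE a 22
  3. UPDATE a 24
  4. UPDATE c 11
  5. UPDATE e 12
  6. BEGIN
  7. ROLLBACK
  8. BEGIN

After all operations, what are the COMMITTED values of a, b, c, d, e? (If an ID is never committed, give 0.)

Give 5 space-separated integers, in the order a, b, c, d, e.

Answer: 24 14 11 6 12

Derivation:
Initial committed: {b=14, c=16, d=6, e=3}
Op 1: UPDATE e=10 (auto-commit; committed e=10)
Op 2: UPDATE a=22 (auto-commit; committed a=22)
Op 3: UPDATE a=24 (auto-commit; committed a=24)
Op 4: UPDATE c=11 (auto-commit; committed c=11)
Op 5: UPDATE e=12 (auto-commit; committed e=12)
Op 6: BEGIN: in_txn=True, pending={}
Op 7: ROLLBACK: discarded pending []; in_txn=False
Op 8: BEGIN: in_txn=True, pending={}
Final committed: {a=24, b=14, c=11, d=6, e=12}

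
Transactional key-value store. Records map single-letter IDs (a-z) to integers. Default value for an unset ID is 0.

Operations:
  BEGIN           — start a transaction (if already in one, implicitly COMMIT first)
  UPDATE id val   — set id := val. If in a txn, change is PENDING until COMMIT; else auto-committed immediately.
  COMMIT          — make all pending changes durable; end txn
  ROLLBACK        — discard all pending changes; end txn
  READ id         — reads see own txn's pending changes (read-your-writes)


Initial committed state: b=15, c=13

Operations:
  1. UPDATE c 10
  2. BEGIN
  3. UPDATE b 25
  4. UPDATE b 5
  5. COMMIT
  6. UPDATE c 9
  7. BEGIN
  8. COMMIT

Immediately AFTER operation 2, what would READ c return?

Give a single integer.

Initial committed: {b=15, c=13}
Op 1: UPDATE c=10 (auto-commit; committed c=10)
Op 2: BEGIN: in_txn=True, pending={}
After op 2: visible(c) = 10 (pending={}, committed={b=15, c=10})

Answer: 10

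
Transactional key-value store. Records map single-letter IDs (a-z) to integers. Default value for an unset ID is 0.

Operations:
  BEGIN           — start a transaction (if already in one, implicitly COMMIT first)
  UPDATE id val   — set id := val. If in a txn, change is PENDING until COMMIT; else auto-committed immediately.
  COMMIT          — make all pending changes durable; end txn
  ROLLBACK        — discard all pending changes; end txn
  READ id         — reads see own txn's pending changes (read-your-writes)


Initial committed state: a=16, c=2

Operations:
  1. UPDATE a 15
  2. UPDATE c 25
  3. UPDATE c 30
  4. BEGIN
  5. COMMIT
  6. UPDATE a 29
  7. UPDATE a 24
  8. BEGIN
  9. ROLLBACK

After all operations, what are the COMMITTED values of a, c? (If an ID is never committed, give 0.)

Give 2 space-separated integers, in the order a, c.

Initial committed: {a=16, c=2}
Op 1: UPDATE a=15 (auto-commit; committed a=15)
Op 2: UPDATE c=25 (auto-commit; committed c=25)
Op 3: UPDATE c=30 (auto-commit; committed c=30)
Op 4: BEGIN: in_txn=True, pending={}
Op 5: COMMIT: merged [] into committed; committed now {a=15, c=30}
Op 6: UPDATE a=29 (auto-commit; committed a=29)
Op 7: UPDATE a=24 (auto-commit; committed a=24)
Op 8: BEGIN: in_txn=True, pending={}
Op 9: ROLLBACK: discarded pending []; in_txn=False
Final committed: {a=24, c=30}

Answer: 24 30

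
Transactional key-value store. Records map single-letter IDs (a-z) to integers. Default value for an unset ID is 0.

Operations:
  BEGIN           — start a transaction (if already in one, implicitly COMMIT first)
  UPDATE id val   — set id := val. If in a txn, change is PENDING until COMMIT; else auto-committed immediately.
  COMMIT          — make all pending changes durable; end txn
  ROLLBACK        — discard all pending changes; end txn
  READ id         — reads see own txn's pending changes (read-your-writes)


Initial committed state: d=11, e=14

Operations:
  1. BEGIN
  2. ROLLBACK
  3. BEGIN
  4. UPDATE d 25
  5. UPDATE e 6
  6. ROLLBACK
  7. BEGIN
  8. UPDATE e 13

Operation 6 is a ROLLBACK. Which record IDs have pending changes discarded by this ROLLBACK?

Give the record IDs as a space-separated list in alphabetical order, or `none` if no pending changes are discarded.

Initial committed: {d=11, e=14}
Op 1: BEGIN: in_txn=True, pending={}
Op 2: ROLLBACK: discarded pending []; in_txn=False
Op 3: BEGIN: in_txn=True, pending={}
Op 4: UPDATE d=25 (pending; pending now {d=25})
Op 5: UPDATE e=6 (pending; pending now {d=25, e=6})
Op 6: ROLLBACK: discarded pending ['d', 'e']; in_txn=False
Op 7: BEGIN: in_txn=True, pending={}
Op 8: UPDATE e=13 (pending; pending now {e=13})
ROLLBACK at op 6 discards: ['d', 'e']

Answer: d e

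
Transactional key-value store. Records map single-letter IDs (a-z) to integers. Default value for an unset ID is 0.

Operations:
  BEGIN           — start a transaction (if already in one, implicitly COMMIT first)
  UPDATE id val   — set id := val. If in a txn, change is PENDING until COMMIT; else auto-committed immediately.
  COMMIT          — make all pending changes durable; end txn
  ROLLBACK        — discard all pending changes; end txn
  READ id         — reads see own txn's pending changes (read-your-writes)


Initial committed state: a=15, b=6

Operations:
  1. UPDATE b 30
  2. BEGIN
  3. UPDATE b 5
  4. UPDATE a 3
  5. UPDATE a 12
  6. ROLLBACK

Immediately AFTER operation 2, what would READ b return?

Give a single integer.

Answer: 30

Derivation:
Initial committed: {a=15, b=6}
Op 1: UPDATE b=30 (auto-commit; committed b=30)
Op 2: BEGIN: in_txn=True, pending={}
After op 2: visible(b) = 30 (pending={}, committed={a=15, b=30})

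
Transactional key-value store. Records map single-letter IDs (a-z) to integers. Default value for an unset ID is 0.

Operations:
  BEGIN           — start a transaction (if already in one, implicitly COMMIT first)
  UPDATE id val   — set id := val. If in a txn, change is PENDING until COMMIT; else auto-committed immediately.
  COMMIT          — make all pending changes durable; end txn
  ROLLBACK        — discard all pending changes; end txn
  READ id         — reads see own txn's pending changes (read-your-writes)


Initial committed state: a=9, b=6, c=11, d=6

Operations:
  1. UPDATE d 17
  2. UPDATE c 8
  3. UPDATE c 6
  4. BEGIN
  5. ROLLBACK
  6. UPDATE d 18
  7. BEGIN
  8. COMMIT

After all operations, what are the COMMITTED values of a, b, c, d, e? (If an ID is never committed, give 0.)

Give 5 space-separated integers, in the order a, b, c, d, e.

Initial committed: {a=9, b=6, c=11, d=6}
Op 1: UPDATE d=17 (auto-commit; committed d=17)
Op 2: UPDATE c=8 (auto-commit; committed c=8)
Op 3: UPDATE c=6 (auto-commit; committed c=6)
Op 4: BEGIN: in_txn=True, pending={}
Op 5: ROLLBACK: discarded pending []; in_txn=False
Op 6: UPDATE d=18 (auto-commit; committed d=18)
Op 7: BEGIN: in_txn=True, pending={}
Op 8: COMMIT: merged [] into committed; committed now {a=9, b=6, c=6, d=18}
Final committed: {a=9, b=6, c=6, d=18}

Answer: 9 6 6 18 0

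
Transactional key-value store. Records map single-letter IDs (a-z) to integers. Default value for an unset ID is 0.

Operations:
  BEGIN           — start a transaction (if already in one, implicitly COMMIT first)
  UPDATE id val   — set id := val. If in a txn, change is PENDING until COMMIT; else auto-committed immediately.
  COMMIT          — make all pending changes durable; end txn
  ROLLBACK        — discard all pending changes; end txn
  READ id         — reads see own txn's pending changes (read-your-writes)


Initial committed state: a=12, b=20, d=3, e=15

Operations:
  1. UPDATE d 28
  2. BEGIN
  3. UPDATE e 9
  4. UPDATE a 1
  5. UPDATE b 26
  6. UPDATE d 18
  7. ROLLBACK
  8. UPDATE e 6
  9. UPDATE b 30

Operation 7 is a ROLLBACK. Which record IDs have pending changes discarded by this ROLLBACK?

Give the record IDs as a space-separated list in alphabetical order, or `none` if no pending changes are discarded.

Initial committed: {a=12, b=20, d=3, e=15}
Op 1: UPDATE d=28 (auto-commit; committed d=28)
Op 2: BEGIN: in_txn=True, pending={}
Op 3: UPDATE e=9 (pending; pending now {e=9})
Op 4: UPDATE a=1 (pending; pending now {a=1, e=9})
Op 5: UPDATE b=26 (pending; pending now {a=1, b=26, e=9})
Op 6: UPDATE d=18 (pending; pending now {a=1, b=26, d=18, e=9})
Op 7: ROLLBACK: discarded pending ['a', 'b', 'd', 'e']; in_txn=False
Op 8: UPDATE e=6 (auto-commit; committed e=6)
Op 9: UPDATE b=30 (auto-commit; committed b=30)
ROLLBACK at op 7 discards: ['a', 'b', 'd', 'e']

Answer: a b d e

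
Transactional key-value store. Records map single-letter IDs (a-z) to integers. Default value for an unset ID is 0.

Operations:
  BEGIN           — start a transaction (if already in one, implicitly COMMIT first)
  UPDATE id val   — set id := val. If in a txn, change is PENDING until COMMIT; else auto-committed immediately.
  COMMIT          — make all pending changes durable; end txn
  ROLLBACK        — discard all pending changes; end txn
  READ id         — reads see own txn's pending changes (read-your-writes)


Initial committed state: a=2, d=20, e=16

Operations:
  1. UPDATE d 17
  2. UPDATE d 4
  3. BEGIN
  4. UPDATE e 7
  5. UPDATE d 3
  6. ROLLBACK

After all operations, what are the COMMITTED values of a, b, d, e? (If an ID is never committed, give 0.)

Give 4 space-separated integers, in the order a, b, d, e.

Answer: 2 0 4 16

Derivation:
Initial committed: {a=2, d=20, e=16}
Op 1: UPDATE d=17 (auto-commit; committed d=17)
Op 2: UPDATE d=4 (auto-commit; committed d=4)
Op 3: BEGIN: in_txn=True, pending={}
Op 4: UPDATE e=7 (pending; pending now {e=7})
Op 5: UPDATE d=3 (pending; pending now {d=3, e=7})
Op 6: ROLLBACK: discarded pending ['d', 'e']; in_txn=False
Final committed: {a=2, d=4, e=16}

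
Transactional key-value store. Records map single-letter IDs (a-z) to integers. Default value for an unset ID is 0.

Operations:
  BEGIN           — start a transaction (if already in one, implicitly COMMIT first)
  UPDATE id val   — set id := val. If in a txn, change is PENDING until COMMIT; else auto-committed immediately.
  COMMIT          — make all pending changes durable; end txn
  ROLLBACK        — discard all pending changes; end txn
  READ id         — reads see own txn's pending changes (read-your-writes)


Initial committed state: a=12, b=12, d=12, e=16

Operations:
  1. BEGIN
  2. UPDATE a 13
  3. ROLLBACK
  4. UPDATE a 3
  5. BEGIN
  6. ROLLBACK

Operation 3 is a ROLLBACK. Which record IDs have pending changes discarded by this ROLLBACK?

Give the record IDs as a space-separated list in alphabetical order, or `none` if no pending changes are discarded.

Answer: a

Derivation:
Initial committed: {a=12, b=12, d=12, e=16}
Op 1: BEGIN: in_txn=True, pending={}
Op 2: UPDATE a=13 (pending; pending now {a=13})
Op 3: ROLLBACK: discarded pending ['a']; in_txn=False
Op 4: UPDATE a=3 (auto-commit; committed a=3)
Op 5: BEGIN: in_txn=True, pending={}
Op 6: ROLLBACK: discarded pending []; in_txn=False
ROLLBACK at op 3 discards: ['a']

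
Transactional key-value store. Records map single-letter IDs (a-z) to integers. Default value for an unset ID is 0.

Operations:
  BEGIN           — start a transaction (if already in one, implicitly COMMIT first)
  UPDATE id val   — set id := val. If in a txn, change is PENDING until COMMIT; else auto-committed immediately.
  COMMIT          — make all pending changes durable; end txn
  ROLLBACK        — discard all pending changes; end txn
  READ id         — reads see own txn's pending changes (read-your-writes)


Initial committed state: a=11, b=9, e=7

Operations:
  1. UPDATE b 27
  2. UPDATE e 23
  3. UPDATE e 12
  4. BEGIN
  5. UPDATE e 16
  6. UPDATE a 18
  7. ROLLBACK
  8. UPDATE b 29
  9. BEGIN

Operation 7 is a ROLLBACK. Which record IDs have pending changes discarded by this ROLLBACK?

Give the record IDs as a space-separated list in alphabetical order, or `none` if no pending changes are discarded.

Answer: a e

Derivation:
Initial committed: {a=11, b=9, e=7}
Op 1: UPDATE b=27 (auto-commit; committed b=27)
Op 2: UPDATE e=23 (auto-commit; committed e=23)
Op 3: UPDATE e=12 (auto-commit; committed e=12)
Op 4: BEGIN: in_txn=True, pending={}
Op 5: UPDATE e=16 (pending; pending now {e=16})
Op 6: UPDATE a=18 (pending; pending now {a=18, e=16})
Op 7: ROLLBACK: discarded pending ['a', 'e']; in_txn=False
Op 8: UPDATE b=29 (auto-commit; committed b=29)
Op 9: BEGIN: in_txn=True, pending={}
ROLLBACK at op 7 discards: ['a', 'e']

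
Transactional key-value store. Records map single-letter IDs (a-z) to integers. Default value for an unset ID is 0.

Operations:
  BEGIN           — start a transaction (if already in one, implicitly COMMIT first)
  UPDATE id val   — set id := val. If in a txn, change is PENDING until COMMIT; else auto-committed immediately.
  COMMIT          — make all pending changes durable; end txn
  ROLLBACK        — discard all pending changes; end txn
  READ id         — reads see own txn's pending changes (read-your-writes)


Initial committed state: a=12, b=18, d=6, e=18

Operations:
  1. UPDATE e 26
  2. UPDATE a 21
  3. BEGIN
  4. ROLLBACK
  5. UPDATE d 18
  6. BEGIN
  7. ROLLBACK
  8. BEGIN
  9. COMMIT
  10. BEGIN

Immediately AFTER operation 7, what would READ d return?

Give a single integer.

Initial committed: {a=12, b=18, d=6, e=18}
Op 1: UPDATE e=26 (auto-commit; committed e=26)
Op 2: UPDATE a=21 (auto-commit; committed a=21)
Op 3: BEGIN: in_txn=True, pending={}
Op 4: ROLLBACK: discarded pending []; in_txn=False
Op 5: UPDATE d=18 (auto-commit; committed d=18)
Op 6: BEGIN: in_txn=True, pending={}
Op 7: ROLLBACK: discarded pending []; in_txn=False
After op 7: visible(d) = 18 (pending={}, committed={a=21, b=18, d=18, e=26})

Answer: 18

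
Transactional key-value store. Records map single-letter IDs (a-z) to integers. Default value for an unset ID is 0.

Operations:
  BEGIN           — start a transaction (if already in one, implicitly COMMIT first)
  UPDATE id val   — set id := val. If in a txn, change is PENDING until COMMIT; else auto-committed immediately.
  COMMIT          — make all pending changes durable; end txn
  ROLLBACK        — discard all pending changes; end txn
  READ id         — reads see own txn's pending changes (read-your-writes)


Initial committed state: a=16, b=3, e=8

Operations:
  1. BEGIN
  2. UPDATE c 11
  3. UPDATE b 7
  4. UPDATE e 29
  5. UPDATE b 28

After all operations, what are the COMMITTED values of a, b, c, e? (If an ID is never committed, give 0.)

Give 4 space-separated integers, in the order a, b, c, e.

Answer: 16 3 0 8

Derivation:
Initial committed: {a=16, b=3, e=8}
Op 1: BEGIN: in_txn=True, pending={}
Op 2: UPDATE c=11 (pending; pending now {c=11})
Op 3: UPDATE b=7 (pending; pending now {b=7, c=11})
Op 4: UPDATE e=29 (pending; pending now {b=7, c=11, e=29})
Op 5: UPDATE b=28 (pending; pending now {b=28, c=11, e=29})
Final committed: {a=16, b=3, e=8}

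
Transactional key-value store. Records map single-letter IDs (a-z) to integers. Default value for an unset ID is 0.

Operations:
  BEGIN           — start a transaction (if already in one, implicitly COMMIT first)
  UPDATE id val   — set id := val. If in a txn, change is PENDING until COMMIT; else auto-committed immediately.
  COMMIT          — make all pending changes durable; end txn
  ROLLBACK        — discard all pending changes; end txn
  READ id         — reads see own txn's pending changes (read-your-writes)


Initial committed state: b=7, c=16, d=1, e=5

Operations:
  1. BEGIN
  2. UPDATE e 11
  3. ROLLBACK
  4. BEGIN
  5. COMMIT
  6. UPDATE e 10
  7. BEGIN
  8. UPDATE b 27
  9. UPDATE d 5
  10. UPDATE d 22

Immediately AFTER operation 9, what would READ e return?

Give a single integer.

Initial committed: {b=7, c=16, d=1, e=5}
Op 1: BEGIN: in_txn=True, pending={}
Op 2: UPDATE e=11 (pending; pending now {e=11})
Op 3: ROLLBACK: discarded pending ['e']; in_txn=False
Op 4: BEGIN: in_txn=True, pending={}
Op 5: COMMIT: merged [] into committed; committed now {b=7, c=16, d=1, e=5}
Op 6: UPDATE e=10 (auto-commit; committed e=10)
Op 7: BEGIN: in_txn=True, pending={}
Op 8: UPDATE b=27 (pending; pending now {b=27})
Op 9: UPDATE d=5 (pending; pending now {b=27, d=5})
After op 9: visible(e) = 10 (pending={b=27, d=5}, committed={b=7, c=16, d=1, e=10})

Answer: 10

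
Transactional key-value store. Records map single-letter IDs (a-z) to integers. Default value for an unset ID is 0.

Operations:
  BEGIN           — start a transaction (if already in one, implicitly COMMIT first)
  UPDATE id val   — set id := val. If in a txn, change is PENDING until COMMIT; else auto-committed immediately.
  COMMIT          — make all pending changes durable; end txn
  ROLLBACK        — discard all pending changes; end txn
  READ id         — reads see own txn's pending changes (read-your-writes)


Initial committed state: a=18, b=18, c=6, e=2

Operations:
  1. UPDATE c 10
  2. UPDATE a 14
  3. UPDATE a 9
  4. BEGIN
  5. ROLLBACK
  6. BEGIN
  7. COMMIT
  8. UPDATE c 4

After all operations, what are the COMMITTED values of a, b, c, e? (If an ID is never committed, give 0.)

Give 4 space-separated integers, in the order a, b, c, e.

Initial committed: {a=18, b=18, c=6, e=2}
Op 1: UPDATE c=10 (auto-commit; committed c=10)
Op 2: UPDATE a=14 (auto-commit; committed a=14)
Op 3: UPDATE a=9 (auto-commit; committed a=9)
Op 4: BEGIN: in_txn=True, pending={}
Op 5: ROLLBACK: discarded pending []; in_txn=False
Op 6: BEGIN: in_txn=True, pending={}
Op 7: COMMIT: merged [] into committed; committed now {a=9, b=18, c=10, e=2}
Op 8: UPDATE c=4 (auto-commit; committed c=4)
Final committed: {a=9, b=18, c=4, e=2}

Answer: 9 18 4 2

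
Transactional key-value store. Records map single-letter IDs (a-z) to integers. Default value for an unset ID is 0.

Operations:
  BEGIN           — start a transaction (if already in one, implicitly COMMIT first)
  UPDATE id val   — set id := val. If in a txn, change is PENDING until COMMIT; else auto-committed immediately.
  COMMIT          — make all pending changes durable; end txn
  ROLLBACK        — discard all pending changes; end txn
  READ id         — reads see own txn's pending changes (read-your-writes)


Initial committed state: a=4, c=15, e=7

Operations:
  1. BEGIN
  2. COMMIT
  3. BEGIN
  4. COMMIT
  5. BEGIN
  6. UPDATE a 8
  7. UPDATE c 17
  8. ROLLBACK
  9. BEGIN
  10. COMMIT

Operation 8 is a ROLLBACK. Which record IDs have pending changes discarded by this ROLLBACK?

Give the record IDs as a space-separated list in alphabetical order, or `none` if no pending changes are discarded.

Initial committed: {a=4, c=15, e=7}
Op 1: BEGIN: in_txn=True, pending={}
Op 2: COMMIT: merged [] into committed; committed now {a=4, c=15, e=7}
Op 3: BEGIN: in_txn=True, pending={}
Op 4: COMMIT: merged [] into committed; committed now {a=4, c=15, e=7}
Op 5: BEGIN: in_txn=True, pending={}
Op 6: UPDATE a=8 (pending; pending now {a=8})
Op 7: UPDATE c=17 (pending; pending now {a=8, c=17})
Op 8: ROLLBACK: discarded pending ['a', 'c']; in_txn=False
Op 9: BEGIN: in_txn=True, pending={}
Op 10: COMMIT: merged [] into committed; committed now {a=4, c=15, e=7}
ROLLBACK at op 8 discards: ['a', 'c']

Answer: a c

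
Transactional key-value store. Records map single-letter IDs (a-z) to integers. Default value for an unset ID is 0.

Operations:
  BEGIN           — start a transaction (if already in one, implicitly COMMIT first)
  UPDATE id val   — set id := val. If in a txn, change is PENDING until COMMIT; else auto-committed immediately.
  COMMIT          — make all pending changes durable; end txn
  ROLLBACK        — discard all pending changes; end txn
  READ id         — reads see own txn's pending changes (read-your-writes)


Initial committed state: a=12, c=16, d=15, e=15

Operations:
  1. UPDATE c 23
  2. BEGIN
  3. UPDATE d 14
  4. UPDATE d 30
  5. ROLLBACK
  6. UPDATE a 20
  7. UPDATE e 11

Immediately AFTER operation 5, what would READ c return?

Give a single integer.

Initial committed: {a=12, c=16, d=15, e=15}
Op 1: UPDATE c=23 (auto-commit; committed c=23)
Op 2: BEGIN: in_txn=True, pending={}
Op 3: UPDATE d=14 (pending; pending now {d=14})
Op 4: UPDATE d=30 (pending; pending now {d=30})
Op 5: ROLLBACK: discarded pending ['d']; in_txn=False
After op 5: visible(c) = 23 (pending={}, committed={a=12, c=23, d=15, e=15})

Answer: 23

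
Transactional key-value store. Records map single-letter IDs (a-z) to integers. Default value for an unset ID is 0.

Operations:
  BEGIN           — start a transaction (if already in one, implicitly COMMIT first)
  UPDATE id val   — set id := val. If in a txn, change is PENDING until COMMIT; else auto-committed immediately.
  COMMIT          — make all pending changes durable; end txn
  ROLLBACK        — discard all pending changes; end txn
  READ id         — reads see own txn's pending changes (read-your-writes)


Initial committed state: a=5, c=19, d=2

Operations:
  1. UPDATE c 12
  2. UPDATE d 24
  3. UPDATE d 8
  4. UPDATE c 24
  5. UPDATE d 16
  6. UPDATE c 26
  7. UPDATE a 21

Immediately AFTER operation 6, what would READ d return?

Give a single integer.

Initial committed: {a=5, c=19, d=2}
Op 1: UPDATE c=12 (auto-commit; committed c=12)
Op 2: UPDATE d=24 (auto-commit; committed d=24)
Op 3: UPDATE d=8 (auto-commit; committed d=8)
Op 4: UPDATE c=24 (auto-commit; committed c=24)
Op 5: UPDATE d=16 (auto-commit; committed d=16)
Op 6: UPDATE c=26 (auto-commit; committed c=26)
After op 6: visible(d) = 16 (pending={}, committed={a=5, c=26, d=16})

Answer: 16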